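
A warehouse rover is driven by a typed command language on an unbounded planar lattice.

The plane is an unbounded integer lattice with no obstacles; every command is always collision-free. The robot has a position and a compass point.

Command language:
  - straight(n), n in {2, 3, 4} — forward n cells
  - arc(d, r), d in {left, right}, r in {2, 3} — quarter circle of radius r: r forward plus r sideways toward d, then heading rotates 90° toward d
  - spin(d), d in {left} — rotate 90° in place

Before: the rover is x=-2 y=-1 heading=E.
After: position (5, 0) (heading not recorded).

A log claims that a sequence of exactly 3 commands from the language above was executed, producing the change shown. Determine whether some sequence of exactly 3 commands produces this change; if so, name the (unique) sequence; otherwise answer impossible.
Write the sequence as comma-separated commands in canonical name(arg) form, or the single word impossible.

key: running arc(right, 3) before arc(left, 2) would end elsewhere — order is forced
start: x=-2 y=-1 heading=E
step 1 (arc(left, 2)): x=0 y=1 heading=N
step 2 (arc(right, 2)): x=2 y=3 heading=E
step 3 (arc(right, 3)): x=5 y=0 heading=S
all 512 alternatives checked — unique.

arc(left, 2), arc(right, 2), arc(right, 3)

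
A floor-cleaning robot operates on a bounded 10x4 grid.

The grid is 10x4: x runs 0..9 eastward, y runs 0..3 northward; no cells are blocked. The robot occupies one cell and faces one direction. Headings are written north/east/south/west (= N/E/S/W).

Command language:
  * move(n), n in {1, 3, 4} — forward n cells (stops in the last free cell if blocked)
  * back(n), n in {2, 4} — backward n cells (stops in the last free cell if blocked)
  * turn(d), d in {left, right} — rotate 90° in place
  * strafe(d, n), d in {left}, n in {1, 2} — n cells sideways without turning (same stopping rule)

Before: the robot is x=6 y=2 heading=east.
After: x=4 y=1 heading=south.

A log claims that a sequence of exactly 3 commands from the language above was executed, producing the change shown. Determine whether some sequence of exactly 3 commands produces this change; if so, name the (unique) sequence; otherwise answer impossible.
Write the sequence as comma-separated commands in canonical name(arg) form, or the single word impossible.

back(2), turn(right), move(1)

key: cell and facing (now S) both changed — the 3 commands mix motion and turning
begin: x=6 y=2 heading=east
t=1 back(2) ⇒ x=4 y=2 heading=east
t=2 turn(right) ⇒ x=4 y=2 heading=south
t=3 move(1) ⇒ x=4 y=1 heading=south
all 729 alternatives checked — unique.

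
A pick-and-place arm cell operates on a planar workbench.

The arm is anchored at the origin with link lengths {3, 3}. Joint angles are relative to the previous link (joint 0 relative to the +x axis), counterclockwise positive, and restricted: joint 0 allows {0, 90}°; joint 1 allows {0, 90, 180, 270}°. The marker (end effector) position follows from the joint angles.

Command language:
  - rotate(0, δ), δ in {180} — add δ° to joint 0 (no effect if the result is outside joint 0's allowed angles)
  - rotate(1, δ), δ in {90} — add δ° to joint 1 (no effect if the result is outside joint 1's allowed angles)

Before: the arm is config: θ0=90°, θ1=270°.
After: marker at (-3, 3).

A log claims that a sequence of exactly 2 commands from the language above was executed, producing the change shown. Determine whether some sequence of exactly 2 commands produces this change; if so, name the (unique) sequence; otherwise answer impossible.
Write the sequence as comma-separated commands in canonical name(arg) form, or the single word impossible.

begin: config: θ0=90°, θ1=270°
1. rotate(1, 90) → config: θ0=90°, θ1=0°
2. rotate(1, 90) → config: θ0=90°, θ1=90°
no rival 2-sequence matches.

rotate(1, 90), rotate(1, 90)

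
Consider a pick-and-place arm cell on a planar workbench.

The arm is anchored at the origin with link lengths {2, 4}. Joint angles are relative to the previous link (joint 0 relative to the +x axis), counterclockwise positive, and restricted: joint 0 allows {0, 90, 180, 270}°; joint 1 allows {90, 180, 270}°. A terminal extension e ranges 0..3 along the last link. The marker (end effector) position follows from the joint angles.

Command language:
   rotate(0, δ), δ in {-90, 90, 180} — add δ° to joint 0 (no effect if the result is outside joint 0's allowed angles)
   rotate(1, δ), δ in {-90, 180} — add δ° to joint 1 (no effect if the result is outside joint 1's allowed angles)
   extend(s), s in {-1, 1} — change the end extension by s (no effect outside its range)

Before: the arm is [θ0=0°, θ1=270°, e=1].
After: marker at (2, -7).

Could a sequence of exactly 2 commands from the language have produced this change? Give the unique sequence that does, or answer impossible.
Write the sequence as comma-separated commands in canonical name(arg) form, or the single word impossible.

initial: [θ0=0°, θ1=270°, e=1]
[1] after extend(1): [θ0=0°, θ1=270°, e=2]
[2] after extend(1): [θ0=0°, θ1=270°, e=3]
uniquely the one of 49 2-step routes that fits.

extend(1), extend(1)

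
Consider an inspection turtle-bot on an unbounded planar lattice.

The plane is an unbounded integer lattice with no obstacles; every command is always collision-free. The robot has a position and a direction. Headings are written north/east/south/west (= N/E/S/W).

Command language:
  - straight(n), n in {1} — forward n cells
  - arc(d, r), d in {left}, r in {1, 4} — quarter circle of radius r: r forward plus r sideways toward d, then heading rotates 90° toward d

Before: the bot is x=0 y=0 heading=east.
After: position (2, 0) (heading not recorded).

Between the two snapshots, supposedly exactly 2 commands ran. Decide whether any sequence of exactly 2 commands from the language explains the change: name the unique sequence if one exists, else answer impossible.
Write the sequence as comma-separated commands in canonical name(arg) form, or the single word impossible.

from: x=0 y=0 heading=east
[1] after straight(1): x=1 y=0 heading=east
[2] after straight(1): x=2 y=0 heading=east
all 9 alternatives checked — unique.

straight(1), straight(1)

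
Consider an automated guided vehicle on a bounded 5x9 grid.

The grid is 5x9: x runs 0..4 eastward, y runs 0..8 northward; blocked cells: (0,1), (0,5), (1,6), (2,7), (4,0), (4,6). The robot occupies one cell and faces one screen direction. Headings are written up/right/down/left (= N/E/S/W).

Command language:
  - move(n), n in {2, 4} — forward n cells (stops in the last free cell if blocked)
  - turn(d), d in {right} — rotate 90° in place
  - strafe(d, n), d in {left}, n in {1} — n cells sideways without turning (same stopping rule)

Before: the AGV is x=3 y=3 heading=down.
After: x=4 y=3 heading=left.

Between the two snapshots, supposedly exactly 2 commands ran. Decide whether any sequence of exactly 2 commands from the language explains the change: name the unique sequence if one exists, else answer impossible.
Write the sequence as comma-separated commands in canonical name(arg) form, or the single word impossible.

key: order matters: swapping strafe(left, 1) and turn(right) lands elsewhere
from: x=3 y=3 heading=down
1. strafe(left, 1) → x=4 y=3 heading=down
2. turn(right) → x=4 y=3 heading=left
no other 2-command option fits: unique.

strafe(left, 1), turn(right)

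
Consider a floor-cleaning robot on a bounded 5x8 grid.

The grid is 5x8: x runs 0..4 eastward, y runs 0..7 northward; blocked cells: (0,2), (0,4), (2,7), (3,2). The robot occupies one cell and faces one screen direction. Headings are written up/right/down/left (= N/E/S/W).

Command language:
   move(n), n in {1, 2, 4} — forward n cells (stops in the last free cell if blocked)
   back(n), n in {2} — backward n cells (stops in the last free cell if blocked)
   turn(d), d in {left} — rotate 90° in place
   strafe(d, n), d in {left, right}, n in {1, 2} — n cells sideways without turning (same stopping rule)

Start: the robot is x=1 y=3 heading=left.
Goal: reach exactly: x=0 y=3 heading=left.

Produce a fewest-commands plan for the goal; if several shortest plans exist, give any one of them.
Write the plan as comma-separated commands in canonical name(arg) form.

move(4)

initial: x=1 y=3 heading=left
[1] after move(4): x=0 y=3 heading=left
no 0-step plan works, so 1 is optimal.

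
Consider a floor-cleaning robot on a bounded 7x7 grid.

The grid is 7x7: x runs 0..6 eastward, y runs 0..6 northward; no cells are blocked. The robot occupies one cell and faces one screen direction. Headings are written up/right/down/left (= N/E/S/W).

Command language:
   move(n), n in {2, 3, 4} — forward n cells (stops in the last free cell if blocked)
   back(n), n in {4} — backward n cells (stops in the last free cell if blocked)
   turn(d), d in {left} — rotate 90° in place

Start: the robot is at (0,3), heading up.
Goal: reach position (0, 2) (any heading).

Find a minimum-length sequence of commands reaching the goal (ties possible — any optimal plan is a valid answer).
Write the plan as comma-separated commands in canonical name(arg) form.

move(4), back(4)

initial: at (0,3), heading up
[1] after move(4): at (0,6), heading up
[2] after back(4): at (0,2), heading up
no 1-step plan works, so 2 is optimal.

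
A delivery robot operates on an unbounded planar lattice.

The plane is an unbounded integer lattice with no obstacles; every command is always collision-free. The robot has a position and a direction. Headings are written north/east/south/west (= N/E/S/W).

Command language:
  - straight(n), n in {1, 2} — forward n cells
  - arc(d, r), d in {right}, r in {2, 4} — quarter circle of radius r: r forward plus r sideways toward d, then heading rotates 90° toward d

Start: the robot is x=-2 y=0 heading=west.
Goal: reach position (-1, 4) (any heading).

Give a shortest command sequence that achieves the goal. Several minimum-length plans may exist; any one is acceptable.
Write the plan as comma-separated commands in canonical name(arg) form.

arc(right, 2), arc(right, 2), straight(1)

from: x=-2 y=0 heading=west
[1] after arc(right, 2): x=-4 y=2 heading=north
[2] after arc(right, 2): x=-2 y=4 heading=east
[3] after straight(1): x=-1 y=4 heading=east
no 2-step plan works, so 3 is optimal.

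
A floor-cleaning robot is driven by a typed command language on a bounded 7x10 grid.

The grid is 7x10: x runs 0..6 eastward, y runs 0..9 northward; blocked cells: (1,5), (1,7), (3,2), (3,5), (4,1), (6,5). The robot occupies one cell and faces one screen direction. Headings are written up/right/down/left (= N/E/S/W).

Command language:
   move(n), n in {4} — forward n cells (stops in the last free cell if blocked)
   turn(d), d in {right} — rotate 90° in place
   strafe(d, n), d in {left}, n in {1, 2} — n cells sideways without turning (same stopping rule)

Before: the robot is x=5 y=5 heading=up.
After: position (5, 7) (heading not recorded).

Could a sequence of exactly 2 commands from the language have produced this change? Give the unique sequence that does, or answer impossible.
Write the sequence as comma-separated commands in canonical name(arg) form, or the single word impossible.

key: order matters: swapping turn(right) and strafe(left, 2) lands elsewhere
start: x=5 y=5 heading=up
1. turn(right) → x=5 y=5 heading=right
2. strafe(left, 2) → x=5 y=7 heading=right
no other 2-command option fits: unique.

turn(right), strafe(left, 2)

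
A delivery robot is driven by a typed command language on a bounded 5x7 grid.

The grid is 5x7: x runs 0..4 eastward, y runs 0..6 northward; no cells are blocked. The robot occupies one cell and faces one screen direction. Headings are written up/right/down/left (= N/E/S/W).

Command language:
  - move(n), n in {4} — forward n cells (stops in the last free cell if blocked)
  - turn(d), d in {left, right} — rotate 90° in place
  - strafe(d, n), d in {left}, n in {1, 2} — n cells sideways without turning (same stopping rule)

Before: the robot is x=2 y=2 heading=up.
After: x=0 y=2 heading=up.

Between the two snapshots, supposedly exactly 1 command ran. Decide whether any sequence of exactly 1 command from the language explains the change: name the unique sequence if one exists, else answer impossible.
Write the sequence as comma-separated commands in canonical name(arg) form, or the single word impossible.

key: still facing N — the one step turns nothing
t0: x=2 y=2 heading=up
[1] after strafe(left, 2): x=0 y=2 heading=up
uniquely the one of 5 1-step routes that fits.

strafe(left, 2)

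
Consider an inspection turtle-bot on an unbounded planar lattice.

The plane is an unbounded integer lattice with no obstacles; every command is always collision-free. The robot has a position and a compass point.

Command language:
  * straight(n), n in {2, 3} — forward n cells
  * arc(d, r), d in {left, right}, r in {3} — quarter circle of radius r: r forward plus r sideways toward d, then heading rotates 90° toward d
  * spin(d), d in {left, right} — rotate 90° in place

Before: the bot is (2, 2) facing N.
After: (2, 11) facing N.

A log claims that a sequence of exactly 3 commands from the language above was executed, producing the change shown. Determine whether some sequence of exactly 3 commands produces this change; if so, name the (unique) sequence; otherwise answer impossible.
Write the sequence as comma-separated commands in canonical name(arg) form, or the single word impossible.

straight(3), straight(3), straight(3)

key: still facing N at the end — nothing in the sequence rotates
begin: (2, 2) facing N
[1] after straight(3): (2, 5) facing N
[2] after straight(3): (2, 8) facing N
[3] after straight(3): (2, 11) facing N
uniquely the one of 216 3-step routes that fits.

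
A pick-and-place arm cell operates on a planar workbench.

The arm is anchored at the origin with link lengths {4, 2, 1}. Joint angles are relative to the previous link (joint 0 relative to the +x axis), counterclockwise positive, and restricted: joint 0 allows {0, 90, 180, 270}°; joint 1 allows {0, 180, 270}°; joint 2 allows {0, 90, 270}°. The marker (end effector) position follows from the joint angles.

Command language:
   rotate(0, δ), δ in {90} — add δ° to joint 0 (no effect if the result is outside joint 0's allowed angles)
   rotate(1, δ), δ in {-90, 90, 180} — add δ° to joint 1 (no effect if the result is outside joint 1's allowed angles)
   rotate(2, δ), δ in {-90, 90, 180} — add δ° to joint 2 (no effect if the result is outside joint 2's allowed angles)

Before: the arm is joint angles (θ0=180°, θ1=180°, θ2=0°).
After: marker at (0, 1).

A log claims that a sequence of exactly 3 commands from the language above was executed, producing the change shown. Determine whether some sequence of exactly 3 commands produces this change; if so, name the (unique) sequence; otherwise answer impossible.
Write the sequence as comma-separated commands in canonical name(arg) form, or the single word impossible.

begin: joint angles (θ0=180°, θ1=180°, θ2=0°)
1. rotate(0, 90) → joint angles (θ0=270°, θ1=180°, θ2=0°)
2. rotate(0, 90) → joint angles (θ0=0°, θ1=180°, θ2=0°)
3. rotate(0, 90) → joint angles (θ0=90°, θ1=180°, θ2=0°)
no other 3-command option fits: unique.

rotate(0, 90), rotate(0, 90), rotate(0, 90)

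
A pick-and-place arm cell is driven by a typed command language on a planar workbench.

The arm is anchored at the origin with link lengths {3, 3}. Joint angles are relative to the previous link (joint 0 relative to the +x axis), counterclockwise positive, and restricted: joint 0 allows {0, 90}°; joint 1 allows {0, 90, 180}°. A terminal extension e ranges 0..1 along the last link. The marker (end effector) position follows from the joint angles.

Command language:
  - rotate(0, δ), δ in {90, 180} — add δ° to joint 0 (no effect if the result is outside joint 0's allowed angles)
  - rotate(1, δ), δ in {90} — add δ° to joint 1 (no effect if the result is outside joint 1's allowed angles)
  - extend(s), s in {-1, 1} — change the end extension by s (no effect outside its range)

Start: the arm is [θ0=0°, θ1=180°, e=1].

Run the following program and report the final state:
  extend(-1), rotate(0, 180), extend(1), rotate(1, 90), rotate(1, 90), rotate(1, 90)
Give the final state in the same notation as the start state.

from: [θ0=0°, θ1=180°, e=1]
[1] after extend(-1): [θ0=0°, θ1=180°, e=0]
[2] after rotate(0, 180): [θ0=0°, θ1=180°, e=0]
[3] after extend(1): [θ0=0°, θ1=180°, e=1]
[4] after rotate(1, 90): [θ0=0°, θ1=180°, e=1]
[5] after rotate(1, 90): [θ0=0°, θ1=180°, e=1]
[6] after rotate(1, 90): [θ0=0°, θ1=180°, e=1]

[θ0=0°, θ1=180°, e=1]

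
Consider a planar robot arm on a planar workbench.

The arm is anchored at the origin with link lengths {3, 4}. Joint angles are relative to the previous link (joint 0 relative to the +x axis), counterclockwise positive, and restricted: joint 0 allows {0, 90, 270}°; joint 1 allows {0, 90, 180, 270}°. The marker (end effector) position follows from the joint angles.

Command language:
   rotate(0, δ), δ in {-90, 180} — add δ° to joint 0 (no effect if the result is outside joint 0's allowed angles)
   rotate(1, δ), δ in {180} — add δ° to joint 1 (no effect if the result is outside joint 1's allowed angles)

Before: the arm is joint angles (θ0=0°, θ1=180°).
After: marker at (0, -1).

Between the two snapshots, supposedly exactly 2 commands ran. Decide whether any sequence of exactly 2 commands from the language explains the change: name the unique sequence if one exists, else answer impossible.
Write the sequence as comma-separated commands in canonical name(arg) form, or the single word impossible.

rotate(0, -90), rotate(0, 180)

key: running rotate(0, 180) before rotate(0, -90) would end elsewhere — order is forced
t0: joint angles (θ0=0°, θ1=180°)
[1] after rotate(0, -90): joint angles (θ0=270°, θ1=180°)
[2] after rotate(0, 180): joint angles (θ0=90°, θ1=180°)
no other 2-command option fits: unique.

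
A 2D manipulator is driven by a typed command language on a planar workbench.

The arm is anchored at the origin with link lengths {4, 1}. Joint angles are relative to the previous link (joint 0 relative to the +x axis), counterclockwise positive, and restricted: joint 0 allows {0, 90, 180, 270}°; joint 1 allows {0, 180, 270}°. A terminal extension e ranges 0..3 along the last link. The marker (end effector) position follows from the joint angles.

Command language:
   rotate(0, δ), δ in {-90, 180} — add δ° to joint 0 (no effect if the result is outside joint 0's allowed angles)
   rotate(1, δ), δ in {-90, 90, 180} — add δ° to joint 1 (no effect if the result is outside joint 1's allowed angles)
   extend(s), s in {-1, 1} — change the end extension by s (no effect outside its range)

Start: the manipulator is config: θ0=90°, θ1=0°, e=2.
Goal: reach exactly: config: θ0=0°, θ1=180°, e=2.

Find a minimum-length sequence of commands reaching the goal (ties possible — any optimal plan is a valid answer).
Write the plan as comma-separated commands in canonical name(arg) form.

t0: config: θ0=90°, θ1=0°, e=2
[1] after rotate(1, 180): config: θ0=90°, θ1=180°, e=2
[2] after rotate(0, -90): config: θ0=0°, θ1=180°, e=2
nothing shorter than 2 reaches the goal.

rotate(1, 180), rotate(0, -90)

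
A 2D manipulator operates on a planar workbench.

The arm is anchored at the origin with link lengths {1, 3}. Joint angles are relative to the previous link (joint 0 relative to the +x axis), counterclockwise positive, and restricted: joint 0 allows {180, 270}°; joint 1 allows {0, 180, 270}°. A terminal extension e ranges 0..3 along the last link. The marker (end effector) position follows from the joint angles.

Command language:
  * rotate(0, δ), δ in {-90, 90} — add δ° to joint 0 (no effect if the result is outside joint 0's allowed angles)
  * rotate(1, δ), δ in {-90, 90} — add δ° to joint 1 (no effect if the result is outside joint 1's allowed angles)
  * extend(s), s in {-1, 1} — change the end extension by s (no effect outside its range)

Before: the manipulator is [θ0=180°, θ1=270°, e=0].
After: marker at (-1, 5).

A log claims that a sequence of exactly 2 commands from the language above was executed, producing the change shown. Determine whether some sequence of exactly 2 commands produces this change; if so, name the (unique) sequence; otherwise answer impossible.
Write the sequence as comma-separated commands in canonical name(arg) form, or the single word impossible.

start: [θ0=180°, θ1=270°, e=0]
[1] after extend(1): [θ0=180°, θ1=270°, e=1]
[2] after extend(1): [θ0=180°, θ1=270°, e=2]
no rival 2-sequence matches.

extend(1), extend(1)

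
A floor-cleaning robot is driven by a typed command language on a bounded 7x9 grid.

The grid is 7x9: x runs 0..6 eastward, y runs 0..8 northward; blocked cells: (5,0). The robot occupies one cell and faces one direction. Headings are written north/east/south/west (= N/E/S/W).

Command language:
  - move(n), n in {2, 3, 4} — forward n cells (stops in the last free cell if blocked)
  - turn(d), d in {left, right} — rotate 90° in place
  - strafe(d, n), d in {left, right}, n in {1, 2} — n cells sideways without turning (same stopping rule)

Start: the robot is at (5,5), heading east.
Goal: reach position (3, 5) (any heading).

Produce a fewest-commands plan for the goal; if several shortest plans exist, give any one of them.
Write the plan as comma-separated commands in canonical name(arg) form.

turn(left), strafe(left, 2)

start: at (5,5), heading east
t=1 turn(left) ⇒ at (5,5), heading north
t=2 strafe(left, 2) ⇒ at (3,5), heading north
shorter routes all fall short; 2 is best.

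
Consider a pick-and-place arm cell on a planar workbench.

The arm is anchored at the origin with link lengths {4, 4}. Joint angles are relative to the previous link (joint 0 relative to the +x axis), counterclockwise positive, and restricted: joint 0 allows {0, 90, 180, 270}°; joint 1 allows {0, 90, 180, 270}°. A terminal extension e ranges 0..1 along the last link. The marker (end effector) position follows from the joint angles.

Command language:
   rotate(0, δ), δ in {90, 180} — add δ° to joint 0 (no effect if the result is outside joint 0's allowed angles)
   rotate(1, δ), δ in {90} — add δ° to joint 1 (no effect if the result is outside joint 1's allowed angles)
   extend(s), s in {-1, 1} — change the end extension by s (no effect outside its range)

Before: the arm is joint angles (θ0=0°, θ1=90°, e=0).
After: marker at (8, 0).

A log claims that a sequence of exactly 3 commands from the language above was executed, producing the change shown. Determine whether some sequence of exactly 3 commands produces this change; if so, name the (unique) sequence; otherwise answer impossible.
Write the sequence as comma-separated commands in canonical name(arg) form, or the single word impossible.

rotate(1, 90), rotate(1, 90), rotate(1, 90)

t0: joint angles (θ0=0°, θ1=90°, e=0)
[1] after rotate(1, 90): joint angles (θ0=0°, θ1=180°, e=0)
[2] after rotate(1, 90): joint angles (θ0=0°, θ1=270°, e=0)
[3] after rotate(1, 90): joint angles (θ0=0°, θ1=0°, e=0)
all 125 alternatives checked — unique.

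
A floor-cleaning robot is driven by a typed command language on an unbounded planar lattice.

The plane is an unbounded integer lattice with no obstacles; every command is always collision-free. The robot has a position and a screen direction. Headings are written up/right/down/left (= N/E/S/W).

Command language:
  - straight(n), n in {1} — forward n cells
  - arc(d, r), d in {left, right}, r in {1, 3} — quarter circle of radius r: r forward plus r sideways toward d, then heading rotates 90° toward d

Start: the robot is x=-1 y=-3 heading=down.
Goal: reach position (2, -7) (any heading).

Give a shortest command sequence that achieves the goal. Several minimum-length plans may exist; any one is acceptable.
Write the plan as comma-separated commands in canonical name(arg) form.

from: x=-1 y=-3 heading=down
t=1 straight(1) ⇒ x=-1 y=-4 heading=down
t=2 arc(left, 3) ⇒ x=2 y=-7 heading=right
shorter routes all fall short; 2 is best.

straight(1), arc(left, 3)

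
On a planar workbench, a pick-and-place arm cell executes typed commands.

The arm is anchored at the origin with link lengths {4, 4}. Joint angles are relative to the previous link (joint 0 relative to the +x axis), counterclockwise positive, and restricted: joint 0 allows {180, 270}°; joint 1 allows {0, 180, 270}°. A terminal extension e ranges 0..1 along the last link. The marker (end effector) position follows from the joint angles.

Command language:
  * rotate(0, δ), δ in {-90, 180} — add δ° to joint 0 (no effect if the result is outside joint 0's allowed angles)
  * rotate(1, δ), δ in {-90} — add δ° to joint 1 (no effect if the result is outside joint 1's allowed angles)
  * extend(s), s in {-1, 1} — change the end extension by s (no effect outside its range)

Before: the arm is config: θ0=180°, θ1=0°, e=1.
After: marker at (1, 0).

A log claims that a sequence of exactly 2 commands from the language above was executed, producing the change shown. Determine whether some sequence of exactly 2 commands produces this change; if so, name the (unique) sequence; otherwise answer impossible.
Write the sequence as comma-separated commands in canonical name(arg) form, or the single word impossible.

rotate(1, -90), rotate(1, -90)

from: config: θ0=180°, θ1=0°, e=1
step 1 (rotate(1, -90)): config: θ0=180°, θ1=270°, e=1
step 2 (rotate(1, -90)): config: θ0=180°, θ1=180°, e=1
no rival 2-sequence matches.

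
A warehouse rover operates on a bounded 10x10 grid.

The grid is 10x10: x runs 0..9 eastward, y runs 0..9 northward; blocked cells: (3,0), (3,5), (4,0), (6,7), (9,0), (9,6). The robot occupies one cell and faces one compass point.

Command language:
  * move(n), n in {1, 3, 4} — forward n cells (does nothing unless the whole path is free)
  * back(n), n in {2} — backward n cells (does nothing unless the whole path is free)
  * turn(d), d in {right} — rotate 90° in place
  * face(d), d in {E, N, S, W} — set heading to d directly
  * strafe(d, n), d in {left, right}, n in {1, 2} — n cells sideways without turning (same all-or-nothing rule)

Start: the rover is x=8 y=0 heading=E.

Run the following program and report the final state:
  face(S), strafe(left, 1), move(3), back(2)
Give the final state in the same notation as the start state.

x=8 y=2 heading=S

initial: x=8 y=0 heading=E
[1] after face(S): x=8 y=0 heading=S
[2] after strafe(left, 1): x=8 y=0 heading=S
[3] after move(3): x=8 y=0 heading=S
[4] after back(2): x=8 y=2 heading=S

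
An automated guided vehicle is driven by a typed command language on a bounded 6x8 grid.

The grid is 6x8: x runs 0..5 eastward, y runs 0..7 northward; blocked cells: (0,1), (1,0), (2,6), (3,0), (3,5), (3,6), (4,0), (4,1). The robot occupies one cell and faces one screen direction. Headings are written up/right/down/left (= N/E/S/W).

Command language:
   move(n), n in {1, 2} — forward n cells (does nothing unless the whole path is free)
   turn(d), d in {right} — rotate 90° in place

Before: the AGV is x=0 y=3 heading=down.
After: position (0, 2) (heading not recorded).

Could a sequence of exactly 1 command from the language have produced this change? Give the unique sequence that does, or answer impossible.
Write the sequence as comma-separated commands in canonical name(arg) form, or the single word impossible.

move(1)

initial: x=0 y=3 heading=down
t=1 move(1) ⇒ x=0 y=2 heading=down
uniquely the one of 3 1-step routes that fits.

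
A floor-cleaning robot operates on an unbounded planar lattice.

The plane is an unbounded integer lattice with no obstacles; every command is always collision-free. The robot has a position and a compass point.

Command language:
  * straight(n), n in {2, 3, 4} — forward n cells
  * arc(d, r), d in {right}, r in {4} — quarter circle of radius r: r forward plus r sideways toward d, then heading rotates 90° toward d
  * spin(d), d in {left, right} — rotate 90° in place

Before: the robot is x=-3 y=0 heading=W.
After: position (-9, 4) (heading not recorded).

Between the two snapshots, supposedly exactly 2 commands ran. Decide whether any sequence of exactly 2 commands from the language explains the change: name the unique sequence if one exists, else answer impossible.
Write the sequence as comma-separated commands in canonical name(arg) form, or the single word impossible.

straight(2), arc(right, 4)

key: order matters: swapping straight(2) and arc(right, 4) lands elsewhere
from: x=-3 y=0 heading=W
[1] after straight(2): x=-5 y=0 heading=W
[2] after arc(right, 4): x=-9 y=4 heading=N
uniquely the one of 36 2-step routes that fits.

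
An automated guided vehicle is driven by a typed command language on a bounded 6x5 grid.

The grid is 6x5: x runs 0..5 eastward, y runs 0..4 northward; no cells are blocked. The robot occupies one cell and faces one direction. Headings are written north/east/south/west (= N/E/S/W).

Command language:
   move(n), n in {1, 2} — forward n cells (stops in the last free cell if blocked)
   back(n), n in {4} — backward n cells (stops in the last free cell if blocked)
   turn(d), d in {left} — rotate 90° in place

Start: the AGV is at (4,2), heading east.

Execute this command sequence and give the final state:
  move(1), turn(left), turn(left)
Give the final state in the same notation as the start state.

at (5,2), heading west

from: at (4,2), heading east
step 1 (move(1)): at (5,2), heading east
step 2 (turn(left)): at (5,2), heading north
step 3 (turn(left)): at (5,2), heading west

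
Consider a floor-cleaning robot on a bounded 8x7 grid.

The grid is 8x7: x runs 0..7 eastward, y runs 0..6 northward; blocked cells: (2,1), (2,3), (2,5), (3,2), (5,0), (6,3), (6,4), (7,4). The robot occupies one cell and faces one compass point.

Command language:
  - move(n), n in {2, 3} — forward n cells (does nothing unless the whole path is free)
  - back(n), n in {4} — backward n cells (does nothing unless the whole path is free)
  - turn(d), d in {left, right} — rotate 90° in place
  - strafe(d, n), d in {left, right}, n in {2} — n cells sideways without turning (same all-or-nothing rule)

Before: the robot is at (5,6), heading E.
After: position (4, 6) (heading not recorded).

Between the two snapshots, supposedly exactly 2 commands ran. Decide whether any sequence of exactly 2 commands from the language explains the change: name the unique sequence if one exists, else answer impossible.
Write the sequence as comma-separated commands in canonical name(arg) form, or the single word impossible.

key: running move(3) before back(4) would end elsewhere — order is forced
start: at (5,6), heading E
1. back(4) → at (1,6), heading E
2. move(3) → at (4,6), heading E
uniquely the one of 49 2-step routes that fits.

back(4), move(3)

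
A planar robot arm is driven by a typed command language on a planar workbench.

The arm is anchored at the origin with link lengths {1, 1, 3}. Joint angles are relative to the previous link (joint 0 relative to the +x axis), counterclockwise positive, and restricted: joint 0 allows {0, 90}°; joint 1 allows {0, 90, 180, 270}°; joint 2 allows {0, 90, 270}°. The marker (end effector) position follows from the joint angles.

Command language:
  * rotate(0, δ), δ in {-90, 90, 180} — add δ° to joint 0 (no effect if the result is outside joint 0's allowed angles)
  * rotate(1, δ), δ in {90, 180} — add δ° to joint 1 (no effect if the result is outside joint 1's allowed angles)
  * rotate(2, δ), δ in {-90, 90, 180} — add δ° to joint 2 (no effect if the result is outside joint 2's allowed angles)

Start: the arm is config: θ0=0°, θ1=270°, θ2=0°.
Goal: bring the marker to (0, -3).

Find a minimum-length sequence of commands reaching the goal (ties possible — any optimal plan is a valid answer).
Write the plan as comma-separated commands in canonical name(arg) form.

start: config: θ0=0°, θ1=270°, θ2=0°
t=1 rotate(0, 90) ⇒ config: θ0=90°, θ1=270°, θ2=0°
t=2 rotate(1, 180) ⇒ config: θ0=90°, θ1=90°, θ2=0°
t=3 rotate(1, 90) ⇒ config: θ0=90°, θ1=180°, θ2=0°
no 2-step plan works, so 3 is optimal.

rotate(0, 90), rotate(1, 180), rotate(1, 90)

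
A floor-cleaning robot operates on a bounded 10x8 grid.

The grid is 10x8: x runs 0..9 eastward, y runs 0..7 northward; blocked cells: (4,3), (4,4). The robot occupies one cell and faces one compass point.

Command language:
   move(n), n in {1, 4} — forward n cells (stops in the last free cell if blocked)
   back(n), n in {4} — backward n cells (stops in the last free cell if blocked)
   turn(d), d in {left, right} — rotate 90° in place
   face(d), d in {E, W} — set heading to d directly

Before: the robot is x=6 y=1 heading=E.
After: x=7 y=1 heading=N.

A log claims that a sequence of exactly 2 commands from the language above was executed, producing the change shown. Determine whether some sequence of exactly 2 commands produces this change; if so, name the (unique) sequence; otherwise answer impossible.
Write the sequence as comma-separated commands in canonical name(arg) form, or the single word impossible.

move(1), turn(left)

key: order matters: swapping move(1) and turn(left) lands elsewhere
begin: x=6 y=1 heading=E
t=1 move(1) ⇒ x=7 y=1 heading=E
t=2 turn(left) ⇒ x=7 y=1 heading=N
no rival 2-sequence matches.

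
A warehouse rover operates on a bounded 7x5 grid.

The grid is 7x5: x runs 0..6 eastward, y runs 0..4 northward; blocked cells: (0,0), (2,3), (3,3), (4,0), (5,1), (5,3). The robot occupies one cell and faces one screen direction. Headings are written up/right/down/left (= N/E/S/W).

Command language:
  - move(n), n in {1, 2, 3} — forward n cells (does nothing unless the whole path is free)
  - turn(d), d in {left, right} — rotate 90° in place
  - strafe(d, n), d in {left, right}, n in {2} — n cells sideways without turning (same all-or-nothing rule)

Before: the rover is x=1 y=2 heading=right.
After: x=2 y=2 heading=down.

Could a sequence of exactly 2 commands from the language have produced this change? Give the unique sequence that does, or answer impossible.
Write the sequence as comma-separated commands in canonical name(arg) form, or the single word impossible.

move(1), turn(right)

key: cell and facing (now S) both changed — the 2 commands mix motion and turning
t0: x=1 y=2 heading=right
[1] after move(1): x=2 y=2 heading=right
[2] after turn(right): x=2 y=2 heading=down
uniquely the one of 49 2-step routes that fits.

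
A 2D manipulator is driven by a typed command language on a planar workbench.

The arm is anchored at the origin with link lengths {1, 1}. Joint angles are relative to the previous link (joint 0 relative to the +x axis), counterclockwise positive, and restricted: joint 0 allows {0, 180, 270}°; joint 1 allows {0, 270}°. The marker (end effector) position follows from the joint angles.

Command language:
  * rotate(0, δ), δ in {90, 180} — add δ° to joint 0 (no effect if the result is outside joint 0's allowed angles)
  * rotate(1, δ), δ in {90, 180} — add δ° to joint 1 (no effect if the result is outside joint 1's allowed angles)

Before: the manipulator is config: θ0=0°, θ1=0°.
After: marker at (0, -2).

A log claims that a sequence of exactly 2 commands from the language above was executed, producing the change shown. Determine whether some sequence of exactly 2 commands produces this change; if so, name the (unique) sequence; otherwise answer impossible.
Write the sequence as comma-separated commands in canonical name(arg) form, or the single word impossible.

key: running rotate(0, 90) before rotate(0, 180) would end elsewhere — order is forced
initial: config: θ0=0°, θ1=0°
[1] after rotate(0, 180): config: θ0=180°, θ1=0°
[2] after rotate(0, 90): config: θ0=270°, θ1=0°
uniquely the one of 16 2-step routes that fits.

rotate(0, 180), rotate(0, 90)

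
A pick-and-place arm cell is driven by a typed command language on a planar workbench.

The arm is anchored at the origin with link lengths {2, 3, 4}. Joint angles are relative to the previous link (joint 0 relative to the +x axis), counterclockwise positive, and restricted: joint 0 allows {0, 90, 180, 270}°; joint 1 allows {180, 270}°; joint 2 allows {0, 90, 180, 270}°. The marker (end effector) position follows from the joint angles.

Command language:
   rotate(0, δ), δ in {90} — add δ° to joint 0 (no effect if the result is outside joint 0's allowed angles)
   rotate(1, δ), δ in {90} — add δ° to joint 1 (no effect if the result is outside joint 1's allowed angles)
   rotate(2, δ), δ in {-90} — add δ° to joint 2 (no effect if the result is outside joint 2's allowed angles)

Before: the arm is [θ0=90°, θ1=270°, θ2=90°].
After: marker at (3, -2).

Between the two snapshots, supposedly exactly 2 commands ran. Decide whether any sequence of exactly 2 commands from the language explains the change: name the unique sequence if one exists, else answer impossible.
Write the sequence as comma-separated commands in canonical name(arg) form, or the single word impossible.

rotate(2, -90), rotate(2, -90)

initial: [θ0=90°, θ1=270°, θ2=90°]
1. rotate(2, -90) → [θ0=90°, θ1=270°, θ2=0°]
2. rotate(2, -90) → [θ0=90°, θ1=270°, θ2=270°]
all 9 alternatives checked — unique.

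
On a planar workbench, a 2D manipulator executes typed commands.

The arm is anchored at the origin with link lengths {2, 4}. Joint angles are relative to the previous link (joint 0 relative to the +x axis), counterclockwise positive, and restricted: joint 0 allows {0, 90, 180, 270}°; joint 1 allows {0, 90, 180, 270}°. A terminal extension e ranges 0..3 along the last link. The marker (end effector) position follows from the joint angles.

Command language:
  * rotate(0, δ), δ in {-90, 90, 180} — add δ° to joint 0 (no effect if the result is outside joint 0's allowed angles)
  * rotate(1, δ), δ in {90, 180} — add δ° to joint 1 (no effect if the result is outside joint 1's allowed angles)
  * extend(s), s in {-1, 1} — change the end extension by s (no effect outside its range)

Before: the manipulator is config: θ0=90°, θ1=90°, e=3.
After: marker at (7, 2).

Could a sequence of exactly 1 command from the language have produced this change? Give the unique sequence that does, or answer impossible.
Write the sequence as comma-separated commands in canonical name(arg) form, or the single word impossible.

rotate(1, 180)

start: config: θ0=90°, θ1=90°, e=3
1. rotate(1, 180) → config: θ0=90°, θ1=270°, e=3
all 7 alternatives checked — unique.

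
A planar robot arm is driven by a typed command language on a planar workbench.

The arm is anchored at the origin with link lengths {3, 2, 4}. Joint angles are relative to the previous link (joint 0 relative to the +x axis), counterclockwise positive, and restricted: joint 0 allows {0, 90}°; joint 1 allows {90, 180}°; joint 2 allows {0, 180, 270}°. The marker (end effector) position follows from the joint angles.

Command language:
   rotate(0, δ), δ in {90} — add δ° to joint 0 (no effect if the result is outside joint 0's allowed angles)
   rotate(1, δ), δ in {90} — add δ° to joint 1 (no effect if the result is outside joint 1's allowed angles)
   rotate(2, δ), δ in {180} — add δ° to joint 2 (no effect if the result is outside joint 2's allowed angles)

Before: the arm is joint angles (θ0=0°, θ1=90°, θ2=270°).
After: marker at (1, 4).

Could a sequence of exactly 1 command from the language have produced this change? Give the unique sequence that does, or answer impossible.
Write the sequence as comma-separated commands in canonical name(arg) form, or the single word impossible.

t0: joint angles (θ0=0°, θ1=90°, θ2=270°)
[1] after rotate(1, 90): joint angles (θ0=0°, θ1=180°, θ2=270°)
all 3 alternatives checked — unique.

rotate(1, 90)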